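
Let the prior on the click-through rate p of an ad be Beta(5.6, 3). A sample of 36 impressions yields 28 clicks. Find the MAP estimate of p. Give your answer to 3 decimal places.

Prior: Beta(5.6, 3).
Data: 28 successes in 36 trials. The binomial likelihood contributes p^28(1−p)^8, so the posterior is Beta(5.6+28, 3+8) = Beta(33.6, 11).
For Beta(a, b) with a, b > 1 the mode is (a−1)/(a+b−2) = 32.6/42.6 ≈ 0.765.

p̂_MAP = 0.765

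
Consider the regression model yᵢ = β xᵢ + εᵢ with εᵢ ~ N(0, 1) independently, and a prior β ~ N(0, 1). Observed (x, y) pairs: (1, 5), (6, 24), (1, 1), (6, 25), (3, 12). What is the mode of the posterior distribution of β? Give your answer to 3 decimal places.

log p(β | y) = −Σ(yᵢ − βxᵢ)²/(2·1) − β²/(2·1) + const.
Setting the derivative to zero: Σxᵢ(yᵢ − βxᵢ)/1 − β/1 = 0, so β = Σxᵢyᵢ / (Σxᵢ² + σ²/τ²).
Σxᵢyᵢ = 1·5 + 6·24 + 1·1 + 6·25 + 3·12 = 336; Σxᵢ² = 83; σ²/τ² = 1.
β̂_MAP = 336 / (83 + 1) = 336/84 ≈ 4.000.

β̂_MAP = 4.000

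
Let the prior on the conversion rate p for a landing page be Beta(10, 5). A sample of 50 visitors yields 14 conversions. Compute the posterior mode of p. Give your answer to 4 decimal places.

Prior: Beta(10, 5).
Data: 14 successes in 50 trials. The binomial likelihood contributes p^14(1−p)^36, so the posterior is Beta(10+14, 5+36) = Beta(24, 41).
For Beta(a, b) with a, b > 1 the mode is (a−1)/(a+b−2) = 23/63 ≈ 0.3651.

p̂_MAP = 0.3651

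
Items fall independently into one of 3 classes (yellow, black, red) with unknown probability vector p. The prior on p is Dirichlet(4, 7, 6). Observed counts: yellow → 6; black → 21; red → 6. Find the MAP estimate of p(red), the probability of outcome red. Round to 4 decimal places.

The posterior is Dirichlet(αᵢ + nᵢ) = Dirichlet(10, 28, 12).
For a Dirichlet(a₁,…,a_K) with all aᵢ > 1, the mode has j-th component (aⱼ − 1)/(Σaᵢ − K).
Here Σaᵢ = 50 and K = 3, so p(red) = (12 − 1)/(50 − 3) = 11/47 ≈ 0.2340.

MAP estimate of p(red) = 0.2340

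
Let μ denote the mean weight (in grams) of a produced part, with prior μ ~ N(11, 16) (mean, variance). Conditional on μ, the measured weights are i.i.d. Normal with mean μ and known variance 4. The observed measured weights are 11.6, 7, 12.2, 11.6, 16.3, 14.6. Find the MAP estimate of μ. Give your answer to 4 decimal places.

μ̂_MAP = 12.1680

n = 6; x̄ = (11.6 + 7 + 12.2 + 11.6 + 16.3 + 14.6)/6 = 73.3/6 = 733/60 ≈ 12.2167.
For a Normal prior and Normal likelihood with known variance, the posterior is Normal; its mode equals its mean, the precision-weighted average.
Prior precision 1/σ₀² = 1/16 = 0.0625; data precision n/σ² = 6/4 = 1.5.
μ̂ = (0.0625·11 + 1.5·(733/60)) / (0.0625 + 1.5) = 19.0125/1.5625 = 12.1680.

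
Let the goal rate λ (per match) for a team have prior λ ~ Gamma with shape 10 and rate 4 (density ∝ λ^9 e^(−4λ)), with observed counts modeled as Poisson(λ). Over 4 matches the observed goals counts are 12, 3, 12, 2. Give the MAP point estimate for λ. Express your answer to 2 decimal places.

Σxᵢ = 12+3+12+2 = 29, with n = 4.
Posterior ∝ λ^9e^(−4λ) · λ^29e^(−4λ) = λ^38e^(−8λ), i.e. Gamma(shape=39, rate=8).
The mode of a Gamma(a, b) with a ≥ 1 (shape–rate) is (a−1)/b = 38/8 ≈ 4.75.

λ̂_MAP = 4.75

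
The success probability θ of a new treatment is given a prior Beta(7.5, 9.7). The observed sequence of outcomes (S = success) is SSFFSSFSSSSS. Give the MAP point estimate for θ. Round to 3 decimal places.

θ̂_MAP = 0.570

Prior: Beta(7.5, 9.7).
Data: 9 successes in 12 trials (from the sequence). The binomial likelihood contributes θ^9(1−θ)^3, so the posterior is Beta(7.5+9, 9.7+3) = Beta(16.5, 12.7).
For Beta(a, b) with a, b > 1 the mode is (a−1)/(a+b−2) = 15.5/27.2 ≈ 0.570.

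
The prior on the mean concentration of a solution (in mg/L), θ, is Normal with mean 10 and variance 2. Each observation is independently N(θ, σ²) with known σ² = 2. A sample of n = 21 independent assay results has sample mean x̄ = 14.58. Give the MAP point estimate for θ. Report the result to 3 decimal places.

n = 21, x̄ = 14.58.
For a Normal prior and Normal likelihood with known variance, the posterior is Normal; its mode equals its mean, the precision-weighted average.
Prior precision 1/σ₀² = 1/2 = 0.5; data precision n/σ² = 21/2 = 10.5.
θ̂ = (0.5·10 + 10.5·14.58) / (0.5 + 10.5) = 158.09/11 = 15809/1100 ≈ 14.372.

θ̂_MAP = 14.372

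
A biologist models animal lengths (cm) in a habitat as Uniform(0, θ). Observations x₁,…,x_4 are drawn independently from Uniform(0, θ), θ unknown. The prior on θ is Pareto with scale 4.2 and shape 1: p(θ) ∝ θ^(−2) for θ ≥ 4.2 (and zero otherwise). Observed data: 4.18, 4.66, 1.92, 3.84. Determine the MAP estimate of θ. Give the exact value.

The Uniform(0, θ) likelihood is θ^(−n) for θ ≥ max(xᵢ), zero otherwise. Here max(xᵢ) = 4.66.
Posterior ∝ θ^(−2) · θ^(−4) = θ^(−6) on θ ≥ max(4.2, 4.66) = 4.66.
This density is strictly decreasing in θ, so the posterior mode lies at the lower boundary of the support.

θ̂_MAP = 4.66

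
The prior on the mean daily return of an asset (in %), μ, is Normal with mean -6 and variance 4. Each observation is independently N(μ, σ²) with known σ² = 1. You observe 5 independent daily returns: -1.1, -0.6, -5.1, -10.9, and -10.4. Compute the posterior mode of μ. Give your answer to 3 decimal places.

μ̂_MAP = -5.638

n = 5; x̄ = ((-1.1) + (-0.6) + (-5.1) + (-10.9) + (-10.4))/5 = -28.1/5 = -5.62.
For a Normal prior and Normal likelihood with known variance, the posterior is Normal; its mode equals its mean, the precision-weighted average.
Prior precision 1/σ₀² = 1/4 = 0.25; data precision n/σ² = 5/1 = 5.
μ̂ = (0.25·(-6) + 5·(-5.62)) / (0.25 + 5) = (-29.6)/5.25 = -592/105 ≈ -5.638.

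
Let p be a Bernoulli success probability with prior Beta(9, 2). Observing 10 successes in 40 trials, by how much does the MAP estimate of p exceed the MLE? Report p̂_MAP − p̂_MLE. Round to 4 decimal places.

MAP − MLE = 0.1173

Posterior is Beta(19, 32); MAP = (19−1)/(51−2) = 18/49 ≈ 0.36735.
MLE ignores the prior: p̂_MLE = k/n = 10/40 ≈ 0.25000.
Difference = 18/49 − 10/40 = 23/196 ≈ 0.1173.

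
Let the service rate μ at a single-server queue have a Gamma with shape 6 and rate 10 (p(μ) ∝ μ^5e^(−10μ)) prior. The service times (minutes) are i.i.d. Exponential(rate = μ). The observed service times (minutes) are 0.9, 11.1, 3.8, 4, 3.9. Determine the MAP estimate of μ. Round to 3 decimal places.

μ̂_MAP = 0.297

The Exponential(rate=μ) likelihood is ∝ μ^n e^(−μΣtᵢ). Here n = 5 and Σtᵢ = 0.9 + 11.1 + 3.8 + 4 + 3.9 = 23.7.
Posterior ∝ μ^5e^(−10μ) · μ^5e^(−23.7μ) = μ^10e^(−33.7μ), i.e. Gamma(11, 33.7).
Mode = (a−1)/b = 10/33.7 ≈ 0.297.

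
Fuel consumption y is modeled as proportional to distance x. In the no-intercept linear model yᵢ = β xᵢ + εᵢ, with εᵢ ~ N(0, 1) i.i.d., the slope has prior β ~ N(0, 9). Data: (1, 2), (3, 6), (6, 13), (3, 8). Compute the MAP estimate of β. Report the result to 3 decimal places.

log p(β | y) = −Σ(yᵢ − βxᵢ)²/(2·1) − β²/(2·9) + const.
Setting the derivative to zero: Σxᵢ(yᵢ − βxᵢ)/1 − β/9 = 0, so β = Σxᵢyᵢ / (Σxᵢ² + σ²/τ²).
Σxᵢyᵢ = 1·2 + 3·6 + 6·13 + 3·8 = 122; Σxᵢ² = 55; σ²/τ² = 1/9.
β̂_MAP = 122 / (55 + 1/9) = 122/(496/9) = 549/248 ≈ 2.214.

β̂_MAP = 2.214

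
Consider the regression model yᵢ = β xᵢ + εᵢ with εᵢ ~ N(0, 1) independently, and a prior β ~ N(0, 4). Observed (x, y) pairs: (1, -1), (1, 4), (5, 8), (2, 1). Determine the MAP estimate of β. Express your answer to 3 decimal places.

log p(β | y) = −Σ(yᵢ − βxᵢ)²/(2·1) − β²/(2·4) + const.
Setting the derivative to zero: Σxᵢ(yᵢ − βxᵢ)/1 − β/4 = 0, so β = Σxᵢyᵢ / (Σxᵢ² + σ²/τ²).
Σxᵢyᵢ = 1·(-1) + 1·4 + 5·8 + 2·1 = 45; Σxᵢ² = 31; σ²/τ² = 0.25.
β̂_MAP = 45 / (31 + 0.25) = 45/31.25 ≈ 1.440.

β̂_MAP = 1.440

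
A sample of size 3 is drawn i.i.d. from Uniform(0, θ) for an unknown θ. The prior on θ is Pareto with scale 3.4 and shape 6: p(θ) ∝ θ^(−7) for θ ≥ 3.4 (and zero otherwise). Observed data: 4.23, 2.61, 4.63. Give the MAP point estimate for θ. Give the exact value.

θ̂_MAP = 4.63

The Uniform(0, θ) likelihood is θ^(−n) for θ ≥ max(xᵢ), zero otherwise. Here max(xᵢ) = 4.63.
Posterior ∝ θ^(−7) · θ^(−3) = θ^(−10) on θ ≥ max(3.4, 4.63) = 4.63.
This density is strictly decreasing in θ, so the posterior mode lies at the lower boundary of the support.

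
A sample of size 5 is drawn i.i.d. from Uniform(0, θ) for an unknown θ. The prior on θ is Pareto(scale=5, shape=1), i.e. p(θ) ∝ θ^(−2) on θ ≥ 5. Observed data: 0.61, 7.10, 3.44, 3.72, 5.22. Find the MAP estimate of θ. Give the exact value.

θ̂_MAP = 7.10

The Uniform(0, θ) likelihood is θ^(−n) for θ ≥ max(xᵢ), zero otherwise. Here max(xᵢ) = 7.10.
Posterior ∝ θ^(−2) · θ^(−5) = θ^(−7) on θ ≥ max(5, 7.10) = 7.10.
This density is strictly decreasing in θ, so the posterior mode lies at the lower boundary of the support.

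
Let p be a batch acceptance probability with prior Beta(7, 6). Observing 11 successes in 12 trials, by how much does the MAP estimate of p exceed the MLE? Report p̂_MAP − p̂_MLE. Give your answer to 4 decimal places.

Posterior is Beta(18, 7); MAP = (18−1)/(25−2) = 17/23 ≈ 0.73913.
MLE ignores the prior: p̂_MLE = k/n = 11/12 ≈ 0.91667.
Difference = 17/23 − 11/12 = -49/276 ≈ -0.1775.

MAP − MLE = -0.1775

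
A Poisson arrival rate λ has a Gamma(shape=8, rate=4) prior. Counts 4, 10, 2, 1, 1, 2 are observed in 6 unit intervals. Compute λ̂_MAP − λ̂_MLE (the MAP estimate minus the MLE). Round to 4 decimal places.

Σxᵢ = 20. Posterior is Gamma(28, 10); MAP = (28−1)/10 = 27/10 ≈ 2.70000.
MLE = x̄ = 20/6 ≈ 3.33333.
Difference = 27/10 − 20/6 = -19/30 ≈ -0.6333.

MAP − MLE = -0.6333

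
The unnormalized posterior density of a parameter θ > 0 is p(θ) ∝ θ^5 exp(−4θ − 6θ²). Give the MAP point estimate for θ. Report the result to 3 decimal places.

ℓ'(θ) = 5/θ − 4 − 12θ. Setting this to zero and multiplying by θ: 12θ² + 4θ − 5 = 0.
θ = (−4 + √(4² + 4·12·5)) / (2·12) = (−4 + √256) / 24 = (−4 + 16)/24 = 1/2.
ℓ''(θ) = −5/θ² − 12 < 0, confirming a maximum.

θ̂_MAP = 0.500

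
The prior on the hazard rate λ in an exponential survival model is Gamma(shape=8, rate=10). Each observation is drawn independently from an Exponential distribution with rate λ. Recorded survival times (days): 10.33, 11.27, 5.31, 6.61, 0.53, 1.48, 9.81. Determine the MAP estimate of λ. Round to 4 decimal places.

The Exponential(rate=λ) likelihood is ∝ λ^n e^(−λΣtᵢ). Here n = 7 and Σtᵢ = 10.33 + 11.27 + 5.31 + 6.61 + 0.53 + 1.48 + 9.81 = 45.34.
Posterior ∝ λ^7e^(−10λ) · λ^7e^(−45.34λ) = λ^14e^(−55.34λ), i.e. Gamma(15, 55.34).
Mode = (a−1)/b = 14/55.34 ≈ 0.2530.

λ̂_MAP = 0.2530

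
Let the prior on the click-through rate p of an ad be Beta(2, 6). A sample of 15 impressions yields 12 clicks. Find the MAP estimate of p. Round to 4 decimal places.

Prior: Beta(2, 6).
Data: 12 successes in 15 trials. The binomial likelihood contributes p^12(1−p)^3, so the posterior is Beta(2+12, 6+3) = Beta(14, 9).
For Beta(a, b) with a, b > 1 the mode is (a−1)/(a+b−2) = 13/21 ≈ 0.6190.

p̂_MAP = 0.6190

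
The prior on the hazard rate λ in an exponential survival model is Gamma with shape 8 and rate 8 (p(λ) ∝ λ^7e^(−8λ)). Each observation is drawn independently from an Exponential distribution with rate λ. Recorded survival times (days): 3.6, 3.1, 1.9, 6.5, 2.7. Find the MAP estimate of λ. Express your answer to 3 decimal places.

λ̂_MAP = 0.465

The Exponential(rate=λ) likelihood is ∝ λ^n e^(−λΣtᵢ). Here n = 5 and Σtᵢ = 3.6 + 3.1 + 1.9 + 6.5 + 2.7 = 17.8.
Posterior ∝ λ^7e^(−8λ) · λ^5e^(−17.8λ) = λ^12e^(−25.8λ), i.e. Gamma(13, 25.8).
Mode = (a−1)/b = 12/25.8 ≈ 0.465.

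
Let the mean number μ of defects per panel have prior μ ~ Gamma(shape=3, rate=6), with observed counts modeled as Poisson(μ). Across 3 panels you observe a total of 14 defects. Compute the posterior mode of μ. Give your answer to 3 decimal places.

μ̂_MAP = 1.778

Σxᵢ = 14, n = 3.
Posterior ∝ μ^2e^(−6μ) · μ^14e^(−3μ) = μ^16e^(−9μ), i.e. Gamma(shape=17, rate=9).
The mode of a Gamma(a, b) with a ≥ 1 (shape–rate) is (a−1)/b = 16/9 ≈ 1.778.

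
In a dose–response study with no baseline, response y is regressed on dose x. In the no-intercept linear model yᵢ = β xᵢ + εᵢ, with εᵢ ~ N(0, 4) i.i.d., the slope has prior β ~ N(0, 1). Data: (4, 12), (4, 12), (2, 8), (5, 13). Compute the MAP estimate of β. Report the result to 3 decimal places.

β̂_MAP = 2.723

log p(β | y) = −Σ(yᵢ − βxᵢ)²/(2·4) − β²/(2·1) + const.
Setting the derivative to zero: Σxᵢ(yᵢ − βxᵢ)/4 − β/1 = 0, so β = Σxᵢyᵢ / (Σxᵢ² + σ²/τ²).
Σxᵢyᵢ = 4·12 + 4·12 + 2·8 + 5·13 = 177; Σxᵢ² = 61; σ²/τ² = 4.
β̂_MAP = 177 / (61 + 4) = 177/65 ≈ 2.723.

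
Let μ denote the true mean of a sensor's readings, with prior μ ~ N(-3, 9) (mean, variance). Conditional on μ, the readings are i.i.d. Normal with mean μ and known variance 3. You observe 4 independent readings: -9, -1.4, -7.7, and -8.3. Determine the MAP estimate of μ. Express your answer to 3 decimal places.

μ̂_MAP = -6.323

n = 4; x̄ = ((-9) + (-1.4) + (-7.7) + (-8.3))/4 = -26.4/4 = -6.6.
For a Normal prior and Normal likelihood with known variance, the posterior is Normal; its mode equals its mean, the precision-weighted average.
Prior precision 1/σ₀² = 1/9; data precision n/σ² = 4/3.
μ̂ = ((1/9)·(-3) + (4/3)·(-6.6)) / (1/9 + 4/3) = (-137/15)/(13/9) = -411/65 ≈ -6.323.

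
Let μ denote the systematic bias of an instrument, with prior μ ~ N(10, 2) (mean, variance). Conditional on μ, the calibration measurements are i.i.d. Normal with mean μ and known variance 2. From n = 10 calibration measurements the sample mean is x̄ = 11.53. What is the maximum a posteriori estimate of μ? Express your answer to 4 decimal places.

n = 10, x̄ = 11.53.
For a Normal prior and Normal likelihood with known variance, the posterior is Normal; its mode equals its mean, the precision-weighted average.
Prior precision 1/σ₀² = 1/2 = 0.5; data precision n/σ² = 10/2 = 5.
μ̂ = (0.5·10 + 5·11.53) / (0.5 + 5) = 62.65/5.5 = 1253/110 ≈ 11.3909.

μ̂_MAP = 11.3909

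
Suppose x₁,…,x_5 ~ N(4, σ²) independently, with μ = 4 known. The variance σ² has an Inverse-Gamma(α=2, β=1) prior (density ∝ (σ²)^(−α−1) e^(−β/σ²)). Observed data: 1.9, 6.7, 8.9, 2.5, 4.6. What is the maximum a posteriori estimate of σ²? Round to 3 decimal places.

Sum of squared deviations about the known mean: SS = (1.9−4)² + (6.7−4)² + (8.9−4)² + (2.5−4)² + (4.6−4)² = 38.32.
The Normal likelihood contributes (σ²)^(−n/2) exp(−SS/(2σ²)), so the posterior is Inverse-Gamma(α + n/2, β + SS/2) = Inverse-Gamma(4.5, 20.16).
The mode of Inverse-Gamma(a, b) is b/(a+1) = 20.16/5.5 ≈ 3.665.

σ̂²_MAP = 3.665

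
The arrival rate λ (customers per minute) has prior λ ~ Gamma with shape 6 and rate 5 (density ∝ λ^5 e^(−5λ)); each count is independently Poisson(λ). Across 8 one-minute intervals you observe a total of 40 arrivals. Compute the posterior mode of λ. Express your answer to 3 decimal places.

Σxᵢ = 40, n = 8.
Posterior ∝ λ^5e^(−5λ) · λ^40e^(−8λ) = λ^45e^(−13λ), i.e. Gamma(shape=46, rate=13).
The mode of a Gamma(a, b) with a ≥ 1 (shape–rate) is (a−1)/b = 45/13 ≈ 3.462.

λ̂_MAP = 3.462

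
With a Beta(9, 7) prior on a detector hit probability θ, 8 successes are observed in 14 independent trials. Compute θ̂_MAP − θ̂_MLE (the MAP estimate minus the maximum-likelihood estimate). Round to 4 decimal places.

Posterior is Beta(17, 13); MAP = (17−1)/(30−2) = 16/28 ≈ 0.57143.
MLE ignores the prior: θ̂_MLE = k/n = 8/14 ≈ 0.57143.
Difference = 16/28 − 8/14 = 0 ≈ 0.0000.

MAP − MLE = 0.0000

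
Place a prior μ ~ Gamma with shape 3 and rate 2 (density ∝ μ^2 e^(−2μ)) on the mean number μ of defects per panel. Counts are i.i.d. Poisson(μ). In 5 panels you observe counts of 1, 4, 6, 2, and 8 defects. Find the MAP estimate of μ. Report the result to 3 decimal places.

μ̂_MAP = 3.286

Σxᵢ = 1+4+6+2+8 = 21, with n = 5.
Posterior ∝ μ^2e^(−2μ) · μ^21e^(−5μ) = μ^23e^(−7μ), i.e. Gamma(shape=24, rate=7).
The mode of a Gamma(a, b) with a ≥ 1 (shape–rate) is (a−1)/b = 23/7 ≈ 3.286.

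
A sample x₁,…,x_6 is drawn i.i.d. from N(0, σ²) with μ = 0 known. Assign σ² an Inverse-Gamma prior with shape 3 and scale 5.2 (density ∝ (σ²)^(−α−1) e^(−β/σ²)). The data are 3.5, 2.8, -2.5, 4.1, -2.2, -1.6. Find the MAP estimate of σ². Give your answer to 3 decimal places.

Sum of squared deviations about the known mean: SS = (3.5−0)² + (2.8−0)² + (-2.5−0)² + (4.1−0)² + (-2.2−0)² + (-1.6−0)² = 50.55.
The Normal likelihood contributes (σ²)^(−n/2) exp(−SS/(2σ²)), so the posterior is Inverse-Gamma(α + n/2, β + SS/2) = Inverse-Gamma(6, 30.475).
The mode of Inverse-Gamma(a, b) is b/(a+1) = 30.475/7 ≈ 4.354.

σ̂²_MAP = 4.354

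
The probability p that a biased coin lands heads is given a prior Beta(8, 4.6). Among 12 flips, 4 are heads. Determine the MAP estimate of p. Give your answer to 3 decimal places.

Prior: Beta(8, 4.6).
Data: 4 successes in 12 trials. The binomial likelihood contributes p^4(1−p)^8, so the posterior is Beta(8+4, 4.6+8) = Beta(12, 12.6).
For Beta(a, b) with a, b > 1 the mode is (a−1)/(a+b−2) = 11/22.6 ≈ 0.487.

p̂_MAP = 0.487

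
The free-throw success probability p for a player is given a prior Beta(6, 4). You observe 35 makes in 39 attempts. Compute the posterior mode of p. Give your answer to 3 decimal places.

Prior: Beta(6, 4).
Data: 35 successes in 39 trials. The binomial likelihood contributes p^35(1−p)^4, so the posterior is Beta(6+35, 4+4) = Beta(41, 8).
For Beta(a, b) with a, b > 1 the mode is (a−1)/(a+b−2) = 40/47 ≈ 0.851.

p̂_MAP = 0.851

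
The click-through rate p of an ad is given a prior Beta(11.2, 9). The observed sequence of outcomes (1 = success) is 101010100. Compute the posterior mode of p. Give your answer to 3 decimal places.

Prior: Beta(11.2, 9).
Data: 4 successes in 9 trials (from the sequence). The binomial likelihood contributes p^4(1−p)^5, so the posterior is Beta(11.2+4, 9+5) = Beta(15.2, 14).
For Beta(a, b) with a, b > 1 the mode is (a−1)/(a+b−2) = 14.2/27.2 ≈ 0.522.

p̂_MAP = 0.522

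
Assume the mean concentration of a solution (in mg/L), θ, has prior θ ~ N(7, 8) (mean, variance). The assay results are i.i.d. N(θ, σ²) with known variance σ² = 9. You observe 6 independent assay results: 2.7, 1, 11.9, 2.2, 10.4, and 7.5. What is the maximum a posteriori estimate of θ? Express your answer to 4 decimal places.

n = 6; x̄ = (2.7 + 1 + 11.9 + 2.2 + 10.4 + 7.5)/6 = 35.7/6 = 5.95.
For a Normal prior and Normal likelihood with known variance, the posterior is Normal; its mode equals its mean, the precision-weighted average.
Prior precision 1/σ₀² = 1/8 = 0.125; data precision n/σ² = 6/9 = 2/3.
θ̂ = (0.125·7 + (2/3)·5.95) / (0.125 + 2/3) = (581/120)/(19/24) = 581/95 ≈ 6.1158.

θ̂_MAP = 6.1158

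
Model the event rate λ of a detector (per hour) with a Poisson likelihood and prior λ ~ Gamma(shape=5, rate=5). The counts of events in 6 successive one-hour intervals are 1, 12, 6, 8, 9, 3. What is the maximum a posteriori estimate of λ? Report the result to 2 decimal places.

Σxᵢ = 1+12+6+8+9+3 = 39, with n = 6.
Posterior ∝ λ^4e^(−5λ) · λ^39e^(−6λ) = λ^43e^(−11λ), i.e. Gamma(shape=44, rate=11).
The mode of a Gamma(a, b) with a ≥ 1 (shape–rate) is (a−1)/b = 43/11 ≈ 3.91.

λ̂_MAP = 3.91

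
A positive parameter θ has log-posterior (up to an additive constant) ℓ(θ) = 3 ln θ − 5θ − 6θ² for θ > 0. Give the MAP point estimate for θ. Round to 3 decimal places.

ℓ'(θ) = 3/θ − 5 − 12θ. Setting this to zero and multiplying by θ: 12θ² + 5θ − 3 = 0.
θ = (−5 + √(5² + 4·12·3)) / (2·12) = (−5 + √169) / 24 = (−5 + 13)/24 = 1/3.
ℓ''(θ) = −3/θ² − 12 < 0, confirming a maximum.

θ̂_MAP = 0.333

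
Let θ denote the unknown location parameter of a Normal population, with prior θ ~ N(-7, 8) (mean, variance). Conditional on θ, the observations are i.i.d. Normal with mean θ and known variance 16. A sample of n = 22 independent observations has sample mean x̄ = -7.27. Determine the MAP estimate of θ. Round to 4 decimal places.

θ̂_MAP = -7.2475

n = 22, x̄ = -7.27.
For a Normal prior and Normal likelihood with known variance, the posterior is Normal; its mode equals its mean, the precision-weighted average.
Prior precision 1/σ₀² = 1/8 = 0.125; data precision n/σ² = 22/16 = 1.375.
θ̂ = (0.125·(-7) + 1.375·(-7.27)) / (0.125 + 1.375) = (-10.87125)/1.5 = -7.2475.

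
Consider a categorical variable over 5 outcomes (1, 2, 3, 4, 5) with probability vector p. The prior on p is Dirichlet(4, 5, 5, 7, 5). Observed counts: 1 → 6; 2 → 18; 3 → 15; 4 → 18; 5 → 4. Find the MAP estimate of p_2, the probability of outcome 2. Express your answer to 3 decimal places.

The posterior is Dirichlet(αᵢ + nᵢ) = Dirichlet(10, 23, 20, 25, 9).
For a Dirichlet(a₁,…,a_K) with all aᵢ > 1, the mode has j-th component (aⱼ − 1)/(Σaᵢ − K).
Here Σaᵢ = 87 and K = 5, so p_2 = (23 − 1)/(87 − 5) = 22/82 ≈ 0.268.

MAP estimate: 0.268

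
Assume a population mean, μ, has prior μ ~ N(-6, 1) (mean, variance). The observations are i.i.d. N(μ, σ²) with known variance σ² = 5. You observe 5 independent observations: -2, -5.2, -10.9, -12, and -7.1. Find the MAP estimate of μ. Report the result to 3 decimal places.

n = 5; x̄ = ((-2) + (-5.2) + (-10.9) + (-12) + (-7.1))/5 = -37.2/5 = -7.44.
For a Normal prior and Normal likelihood with known variance, the posterior is Normal; its mode equals its mean, the precision-weighted average.
Prior precision 1/σ₀² = 1/1 = 1; data precision n/σ² = 5/5 = 1.
μ̂ = (1·(-6) + 1·(-7.44)) / (1 + 1) = (-13.44)/2 = -6.720.

μ̂_MAP = -6.720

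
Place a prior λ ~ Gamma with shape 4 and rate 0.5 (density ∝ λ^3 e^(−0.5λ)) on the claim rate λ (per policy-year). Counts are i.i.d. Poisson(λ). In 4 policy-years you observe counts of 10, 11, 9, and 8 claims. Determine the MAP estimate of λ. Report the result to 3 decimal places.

Σxᵢ = 10+11+9+8 = 38, with n = 4.
Posterior ∝ λ^3e^(−0.5λ) · λ^38e^(−4λ) = λ^41e^(−4.5λ), i.e. Gamma(shape=42, rate=4.5).
The mode of a Gamma(a, b) with a ≥ 1 (shape–rate) is (a−1)/b = 41/4.5 ≈ 9.111.

λ̂_MAP = 9.111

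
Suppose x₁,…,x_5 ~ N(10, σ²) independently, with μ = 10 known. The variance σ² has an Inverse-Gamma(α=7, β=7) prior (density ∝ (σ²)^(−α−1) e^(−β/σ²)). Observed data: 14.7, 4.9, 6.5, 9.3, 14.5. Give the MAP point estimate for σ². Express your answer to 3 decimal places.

σ̂²_MAP = 4.528

Sum of squared deviations about the known mean: SS = (14.7−10)² + (4.9−10)² + (6.5−10)² + (9.3−10)² + (14.5−10)² = 81.09.
The Normal likelihood contributes (σ²)^(−n/2) exp(−SS/(2σ²)), so the posterior is Inverse-Gamma(α + n/2, β + SS/2) = Inverse-Gamma(9.5, 47.545).
The mode of Inverse-Gamma(a, b) is b/(a+1) = 47.545/10.5 ≈ 4.528.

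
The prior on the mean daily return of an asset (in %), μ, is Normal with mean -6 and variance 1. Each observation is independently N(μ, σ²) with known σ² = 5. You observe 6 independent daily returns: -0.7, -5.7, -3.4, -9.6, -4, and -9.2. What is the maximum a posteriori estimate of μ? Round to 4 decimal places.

μ̂_MAP = -5.6909

n = 6; x̄ = ((-0.7) + (-5.7) + (-3.4) + (-9.6) + (-4) + (-9.2))/6 = -32.6/6 = -163/30 ≈ -5.4333.
For a Normal prior and Normal likelihood with known variance, the posterior is Normal; its mode equals its mean, the precision-weighted average.
Prior precision 1/σ₀² = 1/1 = 1; data precision n/σ² = 6/5 = 1.2.
μ̂ = (1·(-6) + 1.2·(-163/30)) / (1 + 1.2) = (-12.52)/2.2 = -313/55 ≈ -5.6909.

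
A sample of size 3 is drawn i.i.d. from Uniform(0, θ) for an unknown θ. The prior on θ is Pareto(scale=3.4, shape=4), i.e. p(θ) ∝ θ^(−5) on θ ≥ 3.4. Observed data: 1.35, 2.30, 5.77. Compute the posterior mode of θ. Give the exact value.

θ̂_MAP = 5.77

The Uniform(0, θ) likelihood is θ^(−n) for θ ≥ max(xᵢ), zero otherwise. Here max(xᵢ) = 5.77.
Posterior ∝ θ^(−5) · θ^(−3) = θ^(−8) on θ ≥ max(3.4, 5.77) = 5.77.
This density is strictly decreasing in θ, so the posterior mode lies at the lower boundary of the support.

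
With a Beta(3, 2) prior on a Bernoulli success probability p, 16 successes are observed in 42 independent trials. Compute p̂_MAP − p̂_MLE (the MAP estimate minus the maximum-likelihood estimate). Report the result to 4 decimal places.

Posterior is Beta(19, 28); MAP = (19−1)/(47−2) = 18/45 ≈ 0.40000.
MLE ignores the prior: p̂_MLE = k/n = 16/42 ≈ 0.38095.
Difference = 18/45 − 16/42 = 2/105 ≈ 0.0190.

MAP − MLE = 0.0190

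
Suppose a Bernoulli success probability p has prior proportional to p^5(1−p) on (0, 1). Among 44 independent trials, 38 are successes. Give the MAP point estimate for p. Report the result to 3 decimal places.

The prior density ∝ p^5(1−p)^1 is the kernel of Beta(6, 2).
Data: 38 successes in 44 trials. The binomial likelihood contributes p^38(1−p)^6, so the posterior is Beta(6+38, 2+6) = Beta(44, 8).
For Beta(a, b) with a, b > 1 the mode is (a−1)/(a+b−2) = 43/50 ≈ 0.860.

p̂_MAP = 0.860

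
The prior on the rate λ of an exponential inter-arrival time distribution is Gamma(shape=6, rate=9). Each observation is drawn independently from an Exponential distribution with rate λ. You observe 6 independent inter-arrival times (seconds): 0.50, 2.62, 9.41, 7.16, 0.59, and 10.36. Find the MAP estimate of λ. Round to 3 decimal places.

The Exponential(rate=λ) likelihood is ∝ λ^n e^(−λΣtᵢ). Here n = 6 and Σtᵢ = 0.50 + 2.62 + 9.41 + 7.16 + 0.59 + 10.36 = 30.64.
Posterior ∝ λ^5e^(−9λ) · λ^6e^(−30.64λ) = λ^11e^(−39.64λ), i.e. Gamma(12, 39.64).
Mode = (a−1)/b = 11/39.64 ≈ 0.277.

λ̂_MAP = 0.277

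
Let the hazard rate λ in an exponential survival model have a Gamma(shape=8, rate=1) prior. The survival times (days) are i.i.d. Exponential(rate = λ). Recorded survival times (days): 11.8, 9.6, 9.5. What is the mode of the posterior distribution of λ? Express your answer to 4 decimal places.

λ̂_MAP = 0.3135

The Exponential(rate=λ) likelihood is ∝ λ^n e^(−λΣtᵢ). Here n = 3 and Σtᵢ = 11.8 + 9.6 + 9.5 = 30.9.
Posterior ∝ λ^7e^(−1λ) · λ^3e^(−30.9λ) = λ^10e^(−31.9λ), i.e. Gamma(11, 31.9).
Mode = (a−1)/b = 10/31.9 ≈ 0.3135.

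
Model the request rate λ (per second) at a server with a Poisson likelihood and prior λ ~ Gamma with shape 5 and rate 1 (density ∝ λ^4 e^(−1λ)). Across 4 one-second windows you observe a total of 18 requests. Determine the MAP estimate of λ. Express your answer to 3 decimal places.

λ̂_MAP = 4.400

Σxᵢ = 18, n = 4.
Posterior ∝ λ^4e^(−1λ) · λ^18e^(−4λ) = λ^22e^(−5λ), i.e. Gamma(shape=23, rate=5).
The mode of a Gamma(a, b) with a ≥ 1 (shape–rate) is (a−1)/b = 22/5 ≈ 4.400.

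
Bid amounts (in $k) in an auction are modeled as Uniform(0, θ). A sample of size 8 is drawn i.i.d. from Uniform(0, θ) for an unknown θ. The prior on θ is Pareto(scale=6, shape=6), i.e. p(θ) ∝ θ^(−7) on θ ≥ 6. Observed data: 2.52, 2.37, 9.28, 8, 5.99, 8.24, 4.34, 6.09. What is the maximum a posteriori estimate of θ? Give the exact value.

The Uniform(0, θ) likelihood is θ^(−n) for θ ≥ max(xᵢ), zero otherwise. Here max(xᵢ) = 9.28.
Posterior ∝ θ^(−7) · θ^(−8) = θ^(−15) on θ ≥ max(6, 9.28) = 9.28.
This density is strictly decreasing in θ, so the posterior mode lies at the lower boundary of the support.

θ̂_MAP = 9.28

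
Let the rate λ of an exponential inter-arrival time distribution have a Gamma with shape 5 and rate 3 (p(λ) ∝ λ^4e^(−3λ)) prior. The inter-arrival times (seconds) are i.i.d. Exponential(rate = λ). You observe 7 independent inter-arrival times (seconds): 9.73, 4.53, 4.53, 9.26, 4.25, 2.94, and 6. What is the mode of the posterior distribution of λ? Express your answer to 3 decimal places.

The Exponential(rate=λ) likelihood is ∝ λ^n e^(−λΣtᵢ). Here n = 7 and Σtᵢ = 9.73 + 4.53 + 4.53 + 9.26 + 4.25 + 2.94 + 6 = 41.24.
Posterior ∝ λ^4e^(−3λ) · λ^7e^(−41.24λ) = λ^11e^(−44.24λ), i.e. Gamma(12, 44.24).
Mode = (a−1)/b = 11/44.24 ≈ 0.249.

λ̂_MAP = 0.249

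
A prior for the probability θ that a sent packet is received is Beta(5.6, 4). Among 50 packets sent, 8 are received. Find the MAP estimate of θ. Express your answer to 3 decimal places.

Prior: Beta(5.6, 4).
Data: 8 successes in 50 trials. The binomial likelihood contributes θ^8(1−θ)^42, so the posterior is Beta(5.6+8, 4+42) = Beta(13.6, 46).
For Beta(a, b) with a, b > 1 the mode is (a−1)/(a+b−2) = 12.6/57.6 ≈ 0.219.

θ̂_MAP = 0.219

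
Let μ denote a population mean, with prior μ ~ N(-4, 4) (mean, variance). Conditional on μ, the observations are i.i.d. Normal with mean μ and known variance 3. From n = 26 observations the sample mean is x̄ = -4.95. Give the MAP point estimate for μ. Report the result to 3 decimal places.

μ̂_MAP = -4.923

n = 26, x̄ = -4.95.
For a Normal prior and Normal likelihood with known variance, the posterior is Normal; its mode equals its mean, the precision-weighted average.
Prior precision 1/σ₀² = 1/4 = 0.25; data precision n/σ² = 26/3.
μ̂ = (0.25·(-4) + (26/3)·(-4.95)) / (0.25 + 26/3) = (-43.9)/(107/12) = -2634/535 ≈ -4.923.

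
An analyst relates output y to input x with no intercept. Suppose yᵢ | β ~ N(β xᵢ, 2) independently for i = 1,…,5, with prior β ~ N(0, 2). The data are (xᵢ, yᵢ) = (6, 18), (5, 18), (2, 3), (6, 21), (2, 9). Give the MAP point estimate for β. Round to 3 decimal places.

log p(β | y) = −Σ(yᵢ − βxᵢ)²/(2·2) − β²/(2·2) + const.
Setting the derivative to zero: Σxᵢ(yᵢ − βxᵢ)/2 − β/2 = 0, so β = Σxᵢyᵢ / (Σxᵢ² + σ²/τ²).
Σxᵢyᵢ = 6·18 + 5·18 + 2·3 + 6·21 + 2·9 = 348; Σxᵢ² = 105; σ²/τ² = 1.
β̂_MAP = 348 / (105 + 1) = 348/106 ≈ 3.283.

β̂_MAP = 3.283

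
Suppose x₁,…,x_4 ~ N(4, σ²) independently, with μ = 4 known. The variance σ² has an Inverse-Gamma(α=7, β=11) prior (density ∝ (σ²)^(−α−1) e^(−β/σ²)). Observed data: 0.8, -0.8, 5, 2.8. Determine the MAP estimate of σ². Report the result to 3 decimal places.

σ̂²_MAP = 2.886

Sum of squared deviations about the known mean: SS = (0.8−4)² + (-0.8−4)² + (5−4)² + (2.8−4)² = 35.72.
The Normal likelihood contributes (σ²)^(−n/2) exp(−SS/(2σ²)), so the posterior is Inverse-Gamma(α + n/2, β + SS/2) = Inverse-Gamma(9, 28.86).
The mode of Inverse-Gamma(a, b) is b/(a+1) = 28.86/10 ≈ 2.886.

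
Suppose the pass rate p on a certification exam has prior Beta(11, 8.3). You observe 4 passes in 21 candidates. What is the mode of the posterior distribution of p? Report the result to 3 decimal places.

p̂_MAP = 0.366

Prior: Beta(11, 8.3).
Data: 4 successes in 21 trials. The binomial likelihood contributes p^4(1−p)^17, so the posterior is Beta(11+4, 8.3+17) = Beta(15, 25.3).
For Beta(a, b) with a, b > 1 the mode is (a−1)/(a+b−2) = 14/38.3 ≈ 0.366.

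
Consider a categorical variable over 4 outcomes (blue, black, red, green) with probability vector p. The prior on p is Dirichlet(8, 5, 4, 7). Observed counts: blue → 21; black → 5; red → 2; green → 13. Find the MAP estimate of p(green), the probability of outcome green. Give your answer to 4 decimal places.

The posterior is Dirichlet(αᵢ + nᵢ) = Dirichlet(29, 10, 6, 20).
For a Dirichlet(a₁,…,a_K) with all aᵢ > 1, the mode has j-th component (aⱼ − 1)/(Σaᵢ − K).
Here Σaᵢ = 65 and K = 4, so p(green) = (20 − 1)/(65 − 4) = 19/61 ≈ 0.3115.

MAP estimate of p(green) = 0.3115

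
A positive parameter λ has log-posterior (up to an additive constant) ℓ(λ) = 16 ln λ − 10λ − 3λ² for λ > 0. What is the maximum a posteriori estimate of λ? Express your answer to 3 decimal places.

λ̂_MAP = 1.000

ℓ'(λ) = 16/λ − 10 − 6λ. Setting this to zero and multiplying by λ: 6λ² + 10λ − 16 = 0.
λ = (−10 + √(10² + 4·6·16)) / (2·6) = (−10 + √484) / 12 = (−10 + 22)/12 = 1.
ℓ''(λ) = −16/λ² − 6 < 0, confirming a maximum.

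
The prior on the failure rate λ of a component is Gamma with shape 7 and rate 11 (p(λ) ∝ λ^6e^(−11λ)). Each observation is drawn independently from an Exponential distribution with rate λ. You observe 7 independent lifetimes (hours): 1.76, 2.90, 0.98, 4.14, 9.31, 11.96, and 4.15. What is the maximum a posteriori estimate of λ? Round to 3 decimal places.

The Exponential(rate=λ) likelihood is ∝ λ^n e^(−λΣtᵢ). Here n = 7 and Σtᵢ = 1.76 + 2.90 + 0.98 + 4.14 + 9.31 + 11.96 + 4.15 = 35.20.
Posterior ∝ λ^6e^(−11λ) · λ^7e^(−35.20λ) = λ^13e^(−46.20λ), i.e. Gamma(14, 46.20).
Mode = (a−1)/b = 13/46.20 ≈ 0.281.

λ̂_MAP = 0.281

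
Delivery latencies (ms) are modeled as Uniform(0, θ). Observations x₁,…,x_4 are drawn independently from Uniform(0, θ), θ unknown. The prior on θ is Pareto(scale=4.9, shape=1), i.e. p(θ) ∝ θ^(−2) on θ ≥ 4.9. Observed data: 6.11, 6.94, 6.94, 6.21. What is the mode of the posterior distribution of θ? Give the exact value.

θ̂_MAP = 6.94

The Uniform(0, θ) likelihood is θ^(−n) for θ ≥ max(xᵢ), zero otherwise. Here max(xᵢ) = 6.94.
Posterior ∝ θ^(−2) · θ^(−4) = θ^(−6) on θ ≥ max(4.9, 6.94) = 6.94.
This density is strictly decreasing in θ, so the posterior mode lies at the lower boundary of the support.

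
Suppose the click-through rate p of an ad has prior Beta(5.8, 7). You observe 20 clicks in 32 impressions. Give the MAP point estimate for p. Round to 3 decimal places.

Prior: Beta(5.8, 7).
Data: 20 successes in 32 trials. The binomial likelihood contributes p^20(1−p)^12, so the posterior is Beta(5.8+20, 7+12) = Beta(25.8, 19).
For Beta(a, b) with a, b > 1 the mode is (a−1)/(a+b−2) = 24.8/42.8 ≈ 0.579.

p̂_MAP = 0.579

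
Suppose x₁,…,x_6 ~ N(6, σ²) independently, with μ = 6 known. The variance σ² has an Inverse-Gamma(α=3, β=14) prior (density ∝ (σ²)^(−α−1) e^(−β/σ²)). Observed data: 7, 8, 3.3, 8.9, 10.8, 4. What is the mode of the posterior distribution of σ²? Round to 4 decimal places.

σ̂²_MAP = 5.4100

Sum of squared deviations about the known mean: SS = (7−6)² + (8−6)² + (3.3−6)² + (8.9−6)² + (10.8−6)² + (4−6)² = 47.74.
The Normal likelihood contributes (σ²)^(−n/2) exp(−SS/(2σ²)), so the posterior is Inverse-Gamma(α + n/2, β + SS/2) = Inverse-Gamma(6, 37.87).
The mode of Inverse-Gamma(a, b) is b/(a+1) = 37.87/7 ≈ 5.4100.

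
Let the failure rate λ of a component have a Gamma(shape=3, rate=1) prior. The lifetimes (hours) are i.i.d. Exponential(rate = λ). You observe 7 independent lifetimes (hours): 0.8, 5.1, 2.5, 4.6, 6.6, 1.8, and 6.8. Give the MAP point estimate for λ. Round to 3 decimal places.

The Exponential(rate=λ) likelihood is ∝ λ^n e^(−λΣtᵢ). Here n = 7 and Σtᵢ = 0.8 + 5.1 + 2.5 + 4.6 + 6.6 + 1.8 + 6.8 = 28.2.
Posterior ∝ λ^2e^(−1λ) · λ^7e^(−28.2λ) = λ^9e^(−29.2λ), i.e. Gamma(10, 29.2).
Mode = (a−1)/b = 9/29.2 ≈ 0.308.

λ̂_MAP = 0.308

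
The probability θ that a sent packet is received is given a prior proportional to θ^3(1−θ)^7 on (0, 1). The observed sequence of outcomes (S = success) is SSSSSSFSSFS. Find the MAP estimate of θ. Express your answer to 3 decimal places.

The prior density ∝ θ^3(1−θ)^7 is the kernel of Beta(4, 8).
Data: 9 successes in 11 trials (from the sequence). The binomial likelihood contributes θ^9(1−θ)^2, so the posterior is Beta(4+9, 8+2) = Beta(13, 10).
For Beta(a, b) with a, b > 1 the mode is (a−1)/(a+b−2) = 12/21 ≈ 0.571.

θ̂_MAP = 0.571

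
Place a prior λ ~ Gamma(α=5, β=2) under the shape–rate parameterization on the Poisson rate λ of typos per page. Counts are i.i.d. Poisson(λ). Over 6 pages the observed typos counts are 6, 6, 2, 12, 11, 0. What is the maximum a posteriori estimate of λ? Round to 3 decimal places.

Σxᵢ = 6+6+2+12+11+0 = 37, with n = 6.
Posterior ∝ λ^4e^(−2λ) · λ^37e^(−6λ) = λ^41e^(−8λ), i.e. Gamma(shape=42, rate=8).
The mode of a Gamma(a, b) with a ≥ 1 (shape–rate) is (a−1)/b = 41/8 ≈ 5.125.

λ̂_MAP = 5.125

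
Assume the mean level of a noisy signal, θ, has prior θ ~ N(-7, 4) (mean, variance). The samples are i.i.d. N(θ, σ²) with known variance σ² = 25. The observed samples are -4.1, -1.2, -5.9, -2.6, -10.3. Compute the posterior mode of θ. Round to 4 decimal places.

θ̂_MAP = -6.0311

n = 5; x̄ = ((-4.1) + (-1.2) + (-5.9) + (-2.6) + (-10.3))/5 = -24.1/5 = -4.82.
For a Normal prior and Normal likelihood with known variance, the posterior is Normal; its mode equals its mean, the precision-weighted average.
Prior precision 1/σ₀² = 1/4 = 0.25; data precision n/σ² = 5/25 = 0.2.
θ̂ = (0.25·(-7) + 0.2·(-4.82)) / (0.25 + 0.2) = (-2.714)/0.45 = -1357/225 ≈ -6.0311.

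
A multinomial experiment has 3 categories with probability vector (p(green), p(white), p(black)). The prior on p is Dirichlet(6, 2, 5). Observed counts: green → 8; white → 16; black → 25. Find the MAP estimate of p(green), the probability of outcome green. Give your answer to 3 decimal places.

MAP estimate of p(green) = 0.220

The posterior is Dirichlet(αᵢ + nᵢ) = Dirichlet(14, 18, 30).
For a Dirichlet(a₁,…,a_K) with all aᵢ > 1, the mode has j-th component (aⱼ − 1)/(Σaᵢ − K).
Here Σaᵢ = 62 and K = 3, so p(green) = (14 − 1)/(62 − 3) = 13/59 ≈ 0.220.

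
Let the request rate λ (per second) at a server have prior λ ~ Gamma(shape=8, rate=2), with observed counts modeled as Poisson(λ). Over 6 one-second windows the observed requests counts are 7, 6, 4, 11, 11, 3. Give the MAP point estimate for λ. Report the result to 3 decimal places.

Σxᵢ = 7+6+4+11+11+3 = 42, with n = 6.
Posterior ∝ λ^7e^(−2λ) · λ^42e^(−6λ) = λ^49e^(−8λ), i.e. Gamma(shape=50, rate=8).
The mode of a Gamma(a, b) with a ≥ 1 (shape–rate) is (a−1)/b = 49/8 ≈ 6.125.

λ̂_MAP = 6.125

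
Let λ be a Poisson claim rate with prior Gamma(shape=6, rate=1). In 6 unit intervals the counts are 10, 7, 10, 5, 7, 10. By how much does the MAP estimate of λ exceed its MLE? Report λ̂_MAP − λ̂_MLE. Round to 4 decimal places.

MAP − MLE = -0.4524

Σxᵢ = 49. Posterior is Gamma(55, 7); MAP = (55−1)/7 = 54/7 ≈ 7.71429.
MLE = x̄ = 49/6 ≈ 8.16667.
Difference = 54/7 − 49/6 = -19/42 ≈ -0.4524.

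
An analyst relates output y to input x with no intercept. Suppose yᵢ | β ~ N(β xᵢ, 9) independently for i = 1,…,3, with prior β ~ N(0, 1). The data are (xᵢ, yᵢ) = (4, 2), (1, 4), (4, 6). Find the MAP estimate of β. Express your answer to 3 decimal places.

β̂_MAP = 0.857

log p(β | y) = −Σ(yᵢ − βxᵢ)²/(2·9) − β²/(2·1) + const.
Setting the derivative to zero: Σxᵢ(yᵢ − βxᵢ)/9 − β/1 = 0, so β = Σxᵢyᵢ / (Σxᵢ² + σ²/τ²).
Σxᵢyᵢ = 4·2 + 1·4 + 4·6 = 36; Σxᵢ² = 33; σ²/τ² = 9.
β̂_MAP = 36 / (33 + 9) = 36/42 ≈ 0.857.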